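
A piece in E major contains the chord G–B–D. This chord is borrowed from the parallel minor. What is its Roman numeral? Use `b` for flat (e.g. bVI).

G is the lowered form of scale degree 3 in E major (the diatonic degree 3 is G#). The diatonic chord on degree 3 would be G#m (iii), but G–B–D is the major chord from E minor. As a borrowed chord it is labeled bIII.

bIII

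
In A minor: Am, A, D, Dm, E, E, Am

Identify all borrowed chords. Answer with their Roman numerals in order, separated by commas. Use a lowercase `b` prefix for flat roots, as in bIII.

The diatonic triads in A minor (with V from harmonic minor) are Am, Bdim, C, Dm, E, F, G. Am, Dm and E all belong to that set. A (A–C#–E) is not: scale degree 1 in A minor carries Am (i). In A major the chord on that degree is A, so here it functions as I, borrowed from the parallel major. But D (D–F#–A) is foreign: the diatonic iv on degree 4 is Dm, whereas D comes from A major. It is labeled IV.

I, IV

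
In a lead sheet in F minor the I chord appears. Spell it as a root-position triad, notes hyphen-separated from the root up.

F-A-C

The root, F, is scale degree 1 — the same note in F minor and F major; only the chord quality changes. In F major the chord on F is F–A–C.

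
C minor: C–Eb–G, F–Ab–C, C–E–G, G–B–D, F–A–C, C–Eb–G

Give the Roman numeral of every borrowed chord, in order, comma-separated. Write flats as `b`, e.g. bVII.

I, IV

C minor has the diatonic set Cm, Ddim, Eb, Fm, G, Ab, Bb (with V from harmonic minor). Of the given chords, C–Eb–G = Cm, F–Ab–C = Fm and G–B–D = G are diatonic. But C–E–G is foreign: the diatonic i on degree 1 is Cm, whereas C comes from C major. It is labeled I. F–A–C doesn't fit — on degree 4 C minor would have Fm (iv). F is the degree-4 chord of C major, so it is the borrowed IV.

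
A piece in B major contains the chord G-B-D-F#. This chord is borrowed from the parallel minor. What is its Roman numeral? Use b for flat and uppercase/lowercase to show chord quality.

G is the lowered form of scale degree 6 in B major (the diatonic degree 6 is G#). The diatonic chord on degree 6 would be G#m (vi), but G–B–D–F# is the major-seventh chord from B minor. As a borrowed chord it is labeled bVImaj7.

bVImaj7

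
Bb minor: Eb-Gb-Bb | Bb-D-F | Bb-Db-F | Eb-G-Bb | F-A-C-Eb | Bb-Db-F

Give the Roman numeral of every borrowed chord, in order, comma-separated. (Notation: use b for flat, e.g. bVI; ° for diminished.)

I, IV

The diatonic triads in Bb minor (with V from harmonic minor) are Bbm, Cdim, Db, Ebm, F, Gb, Ab. Of the given chords, Eb–Gb–Bb = Ebm, Bb–Db–F = Bbm and F–A–C–Eb = F7 are diatonic. Bb–D–F doesn't fit — on degree 1 Bb minor would have Bbm (i). Bb is the degree-1 chord of Bb major, so it is the borrowed I. Eb–G–Bb doesn't fit — on degree 4 Bb minor would have Ebm (iv). Eb is the degree-4 chord of Bb major, so it is the borrowed IV.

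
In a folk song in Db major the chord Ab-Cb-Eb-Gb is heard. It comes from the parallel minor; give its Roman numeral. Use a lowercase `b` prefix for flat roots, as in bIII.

v7

The root Ab is the diatonic 5th degree of Db major; the borrowing shows in the chord quality. Diatonically Db major has Ab (V) on that degree; Ab–Cb–Eb–Gb is instead the minor-seventh chord native to Db minor, so it takes the label v7.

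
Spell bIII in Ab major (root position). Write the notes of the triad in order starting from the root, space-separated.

The root of bIII is the lowered 3rd degree: C becomes Cb. Stacking thirds in Ab minor on Cb gives Cb–Eb–Gb.

Cb Eb Gb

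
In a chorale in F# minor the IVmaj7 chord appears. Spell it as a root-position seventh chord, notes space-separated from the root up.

IVmaj7 is built on scale degree 4, which is B in both F# minor and its parallel. Stacking thirds in F# major on B gives B–D#–F#–A#.

B D# F# A#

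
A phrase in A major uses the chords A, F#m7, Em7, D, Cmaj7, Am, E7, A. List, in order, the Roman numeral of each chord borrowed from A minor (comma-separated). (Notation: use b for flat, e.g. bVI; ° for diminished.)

v7, bIIImaj7, i

The diatonic triads in A major are A, Bm, C#m, D, E, F#m, G#dim. A, F#m7, D and E7 all belong to that set. But Em7 (E–G–B–D) is foreign: the diatonic V on degree 5 is E, whereas Em7 comes from A minor. It is labeled v7. Cmaj7 (C–E–G–B) doesn't fit — on degree 3 A major would have C#m (iii). Cmaj7 is the degree-3 chord of A minor, so it is the borrowed bIIImaj7. Am (A–C–E) is not: scale degree 1 in A major carries A (I). In A minor the chord on that degree is Am, so here it functions as i, borrowed from the parallel minor.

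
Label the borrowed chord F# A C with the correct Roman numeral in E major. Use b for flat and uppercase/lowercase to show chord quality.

ii°

The root F# is the diatonic 2nd degree of E major; the borrowing shows in the chord quality. F#–A–C is a diminished chord — the form found in E minor, not the diatonic ii (F#m). Borrowed into E major it is written ii°.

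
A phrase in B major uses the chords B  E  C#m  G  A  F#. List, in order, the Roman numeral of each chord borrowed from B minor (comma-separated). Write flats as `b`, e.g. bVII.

bVI, bVII

The diatonic triads in B major are B, C#m, D#m, E, F#, G#m, A#dim. B, E, C#m and F# all belong to that set. G (G–B–D) doesn't fit — on degree 6 B major would have G#m (vi). G is the degree-6 chord of B minor, so it is the borrowed bVI. A (A–C#–E) is not: scale degree 7 in B major carries A#dim (vii°). In B minor the chord on that degree is A, so here it functions as bVII, borrowed from the parallel minor.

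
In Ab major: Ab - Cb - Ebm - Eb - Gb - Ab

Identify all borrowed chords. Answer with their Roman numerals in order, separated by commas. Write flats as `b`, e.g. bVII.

bIII, v, bVII

In Ab major the diatonic chords are Ab, Bbm, Cm, Db, Eb, Fm, Gdim. Ab and Eb are both diatonic. Cb (Cb–Eb–Gb) is not: scale degree 3 in Ab major carries Cm (iii). In Ab minor the chord on that degree is Cb, so here it functions as bIII, borrowed from the parallel minor. But Ebm (Eb–Gb–Bb) is foreign: the diatonic V on degree 5 is Eb, whereas Ebm comes from Ab minor. It is labeled v. Gb (Gb–Bb–Db) is not: scale degree 7 in Ab major carries Gdim (vii°). In Ab minor the chord on that degree is Gb, so here it functions as bVII, borrowed from the parallel minor.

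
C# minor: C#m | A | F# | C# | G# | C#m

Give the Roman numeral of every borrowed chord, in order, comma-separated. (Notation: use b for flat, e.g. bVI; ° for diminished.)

In C# minor (with V from harmonic minor) the diatonic chords are C#m, D#dim, E, F#m, G#, A, B. C#m, A and G# all belong to that set. But F# (F#–A#–C#) is foreign: the diatonic iv on degree 4 is F#m, whereas F# comes from C# major. It is labeled IV. But C# (C#–E#–G#) is foreign: the diatonic i on degree 1 is C#m, whereas C# comes from C# major. It is labeled I.

IV, I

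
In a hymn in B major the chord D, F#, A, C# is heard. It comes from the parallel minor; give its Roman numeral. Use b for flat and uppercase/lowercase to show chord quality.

bIIImaj7

In B major scale degree 3 is D#; D is its lowered form, from B minor. Diatonically B major has D#m (iii) on that degree; D–F#–A–C# is instead the major-seventh chord native to B minor, so it takes the label bIIImaj7.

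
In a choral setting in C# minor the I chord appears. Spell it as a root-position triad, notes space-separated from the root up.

The root, C#, is scale degree 1 — the same note in C# minor and C# major; only the chord quality changes. Building the major chord from the parallel major on C#: C#–E#–G#.

C# E# G#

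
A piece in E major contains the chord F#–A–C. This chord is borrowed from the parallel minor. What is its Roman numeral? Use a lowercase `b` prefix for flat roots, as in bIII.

The root F# is the diatonic 2nd degree of E major; the borrowing shows in the chord quality. Diatonically E major has F#m (ii) on that degree; F#–A–C is instead the diminished chord native to E minor, so it takes the label ii°.

ii°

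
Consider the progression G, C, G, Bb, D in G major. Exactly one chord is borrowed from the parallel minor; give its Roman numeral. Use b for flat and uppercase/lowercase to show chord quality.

bIII

In G major the diatonic chords are G, Am, Bm, C, D, Em, F#dim. G, C and D are all diatonic. Bb (Bb–D–F) is not: scale degree 3 in G major carries Bm (iii). In G minor the chord on that degree is Bb, so here it functions as bIII, borrowed from the parallel minor.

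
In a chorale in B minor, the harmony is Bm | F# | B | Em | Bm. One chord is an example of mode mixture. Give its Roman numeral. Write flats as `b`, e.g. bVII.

B minor has the diatonic set Bm, C#dim, D, Em, F#, G, A (with V from harmonic minor). Bm, F# and Em all belong to that set. B (B–D#–F#) is not: scale degree 1 in B minor carries Bm (i). In B major the chord on that degree is B, so here it functions as I, borrowed from the parallel major.

I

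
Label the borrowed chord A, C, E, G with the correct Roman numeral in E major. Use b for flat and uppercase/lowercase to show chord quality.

The root A is the diatonic 4th degree of E major; the borrowing shows in the chord quality. The diatonic chord on degree 4 would be A (IV), but A–C–E–G is the minor-seventh chord from E minor. As a borrowed chord it is labeled iv7.

iv7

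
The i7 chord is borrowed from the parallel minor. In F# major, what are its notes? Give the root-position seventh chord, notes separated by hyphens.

The root, F#, is scale degree 1 — the same note in F# major and F# minor; only the chord quality changes. Building the minor-seventh chord from the parallel minor on F#: F#–A–C#–E.

F#-A-C#-E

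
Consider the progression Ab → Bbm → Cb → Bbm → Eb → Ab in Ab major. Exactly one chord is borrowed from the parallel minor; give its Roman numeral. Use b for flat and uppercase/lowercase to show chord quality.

bIII

In Ab major the diatonic chords are Ab, Bbm, Cm, Db, Eb, Fm, Gdim. Ab, Bbm and Eb are all diatonic. Cb (Cb–Eb–Gb) doesn't fit — on degree 3 Ab major would have Cm (iii). Cb is the degree-3 chord of Ab minor, so it is the borrowed bIII.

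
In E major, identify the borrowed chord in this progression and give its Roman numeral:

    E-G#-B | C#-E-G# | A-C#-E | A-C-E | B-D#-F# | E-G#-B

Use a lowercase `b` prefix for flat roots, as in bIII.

The diatonic triads in E major are E, F#m, G#m, A, B, C#m, D#dim. E–G#–B = E, C#–E–G# = C#m, A–C#–E = A and B–D#–F# = B are all diatonic. But A–C–E is foreign: the diatonic IV on degree 4 is A, whereas Am comes from E minor. It is labeled iv.

iv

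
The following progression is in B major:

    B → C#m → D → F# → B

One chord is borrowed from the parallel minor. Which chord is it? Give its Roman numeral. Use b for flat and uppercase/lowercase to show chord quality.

bIII

In B major the diatonic chords are B, C#m, D#m, E, F#, G#m, A#dim. B, C#m and F# all belong to that set. But D (D–F#–A) is foreign: the diatonic iii on degree 3 is D#m, whereas D comes from B minor. It is labeled bIII.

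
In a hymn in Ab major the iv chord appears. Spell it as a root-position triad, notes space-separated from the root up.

iv is built on scale degree 4, which is Db in both Ab major and its parallel. Stacking thirds in Ab minor on Db gives Db–Fb–Ab.

Db Fb Ab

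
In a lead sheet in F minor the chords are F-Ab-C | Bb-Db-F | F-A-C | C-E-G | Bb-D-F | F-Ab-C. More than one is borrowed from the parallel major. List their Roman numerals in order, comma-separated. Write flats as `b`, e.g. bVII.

I, IV

In F minor (with V from harmonic minor) the diatonic chords are Fm, Gdim, Ab, Bbm, C, Db, Eb. F–Ab–C = Fm, Bb–Db–F = Bbm and C–E–G = C are all diatonic. F–A–C is not: scale degree 1 in F minor carries Fm (i). In F major the chord on that degree is F, so here it functions as I, borrowed from the parallel major. But Bb–D–F is foreign: the diatonic iv on degree 4 is Bbm, whereas Bb comes from F major. It is labeled IV.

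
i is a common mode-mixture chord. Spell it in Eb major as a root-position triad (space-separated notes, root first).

Eb Gb Bb

i is built on scale degree 1, which is Eb in both Eb major and its parallel. Building the minor chord from the parallel minor on Eb: Eb–Gb–Bb.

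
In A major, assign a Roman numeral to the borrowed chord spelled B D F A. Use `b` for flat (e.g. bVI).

The root B is the diatonic 2nd degree of A major; the borrowing shows in the chord quality. B–D–F–A is a half-diminished-seventh chord — the form found in A minor, not the diatonic ii (Bm). Borrowed into A major it is written iiø7.

iiø7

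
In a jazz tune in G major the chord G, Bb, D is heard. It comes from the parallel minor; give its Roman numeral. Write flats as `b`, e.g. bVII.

i

The root G is the diatonic 1st degree of G major; the borrowing shows in the chord quality. The diatonic chord on degree 1 would be G (I), but G–Bb–D is the minor chord from G minor. As a borrowed chord it is labeled i.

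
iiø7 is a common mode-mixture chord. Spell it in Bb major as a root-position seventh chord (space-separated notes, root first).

C Eb Gb Bb

iiø7 is built on scale degree 2, which is C in both Bb major and its parallel. In Bb minor the chord on C is C–Eb–Gb–Bb.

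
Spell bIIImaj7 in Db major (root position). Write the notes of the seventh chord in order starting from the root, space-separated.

Scale degree 3 in Db major is F. bIIImaj7 uses the lowered form, Fb, taken from Db minor. Stacking thirds in Db minor on Fb gives Fb–Ab–Cb–Eb.

Fb Ab Cb Eb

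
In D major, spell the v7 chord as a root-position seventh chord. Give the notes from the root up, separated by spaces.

A C E G

v7 is built on scale degree 5, which is A in both D major and its parallel. Stacking thirds in D minor on A gives A–C–E–G.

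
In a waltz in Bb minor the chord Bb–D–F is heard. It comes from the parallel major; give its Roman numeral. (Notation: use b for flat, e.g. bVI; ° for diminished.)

Bb is scale degree 1 in Bb minor. Diatonically Bb minor has Bbm (i) on that degree; Bb–D–F is instead the major chord native to Bb major, so it takes the label I.

I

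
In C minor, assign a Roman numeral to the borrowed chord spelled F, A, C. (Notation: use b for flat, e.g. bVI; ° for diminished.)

F is scale degree 4 in C minor. Diatonically C minor has Fm (iv) on that degree; F–A–C is instead the major chord native to C major, so it takes the label IV.

IV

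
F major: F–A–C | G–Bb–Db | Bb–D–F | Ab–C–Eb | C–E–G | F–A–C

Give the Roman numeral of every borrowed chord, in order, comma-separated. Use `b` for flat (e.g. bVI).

ii°, bIII

In F major the diatonic chords are F, Gm, Am, Bb, C, Dm, Edim. F–A–C = F, Bb–D–F = Bb and C–E–G = C are all diatonic. But G–Bb–Db is foreign: the diatonic ii on degree 2 is Gm, whereas Gdim comes from F minor. It is labeled ii°. But Ab–C–Eb is foreign: the diatonic iii on degree 3 is Am, whereas Ab comes from F minor. It is labeled bIII.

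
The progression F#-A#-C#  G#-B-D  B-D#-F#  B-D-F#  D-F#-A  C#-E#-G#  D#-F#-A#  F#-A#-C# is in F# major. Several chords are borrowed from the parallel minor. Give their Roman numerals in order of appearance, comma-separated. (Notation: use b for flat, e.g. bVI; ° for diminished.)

In F# major the diatonic chords are F#, G#m, A#m, B, C#, D#m, E#dim. F#–A#–C# = F#, B–D#–F# = B, C#–E#–G# = C# and D#–F#–A# = D#m all belong to that set. G#–B–D is not: scale degree 2 in F# major carries G#m (ii). In F# minor the chord on that degree is G#dim, so here it functions as ii°, borrowed from the parallel minor. B–D–F# is not: scale degree 4 in F# major carries B (IV). In F# minor the chord on that degree is Bm, so here it functions as iv, borrowed from the parallel minor. D–F#–A is not: scale degree 6 in F# major carries D#m (vi). In F# minor the chord on that degree is D, so here it functions as bVI, borrowed from the parallel minor.

ii°, iv, bVI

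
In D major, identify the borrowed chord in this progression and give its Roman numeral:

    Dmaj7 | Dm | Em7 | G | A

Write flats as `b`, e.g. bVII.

In D major the diatonic chords are D, Em, F#m, G, A, Bm, C#dim. Dmaj7, Em7, G and A are all diatonic. Dm (D–F–A) doesn't fit — on degree 1 D major would have D (I). Dm is the degree-1 chord of D minor, so it is the borrowed i.

i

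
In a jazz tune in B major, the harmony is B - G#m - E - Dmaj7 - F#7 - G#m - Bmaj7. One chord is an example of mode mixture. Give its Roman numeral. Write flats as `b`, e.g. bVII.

bIIImaj7

The diatonic triads in B major are B, C#m, D#m, E, F#, G#m, A#dim. B, G#m, E, F#7 and Bmaj7 are all diatonic. But Dmaj7 (D–F#–A–C#) is foreign: the diatonic iii on degree 3 is D#m, whereas Dmaj7 comes from B minor. It is labeled bIIImaj7.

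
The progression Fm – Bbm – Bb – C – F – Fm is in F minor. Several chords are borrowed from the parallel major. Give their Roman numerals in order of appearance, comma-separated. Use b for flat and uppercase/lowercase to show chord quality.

IV, I

In F minor (with V from harmonic minor) the diatonic chords are Fm, Gdim, Ab, Bbm, C, Db, Eb. Fm, Bbm and C are all diatonic. But Bb (Bb–D–F) is foreign: the diatonic iv on degree 4 is Bbm, whereas Bb comes from F major. It is labeled IV. F (F–A–C) doesn't fit — on degree 1 F minor would have Fm (i). F is the degree-1 chord of F major, so it is the borrowed I.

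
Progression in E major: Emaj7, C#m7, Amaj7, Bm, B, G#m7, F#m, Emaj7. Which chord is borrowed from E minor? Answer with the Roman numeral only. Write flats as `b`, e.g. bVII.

v

In E major the diatonic chords are E, F#m, G#m, A, B, C#m, D#dim. Emaj7, C#m7, Amaj7, B, G#m7 and F#m are all diatonic. Bm (B–D–F#) is not: scale degree 5 in E major carries B (V). In E minor the chord on that degree is Bm, so here it functions as v, borrowed from the parallel minor.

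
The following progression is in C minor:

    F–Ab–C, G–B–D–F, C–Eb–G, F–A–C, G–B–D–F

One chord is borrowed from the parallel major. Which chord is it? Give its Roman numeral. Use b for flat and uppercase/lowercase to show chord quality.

IV

In C minor (with V from harmonic minor) the diatonic chords are Cm, Ddim, Eb, Fm, G, Ab, Bb. F–Ab–C = Fm, G–B–D–F = G7 and C–Eb–G = Cm all belong to that set. F–A–C doesn't fit — on degree 4 C minor would have Fm (iv). F is the degree-4 chord of C major, so it is the borrowed IV.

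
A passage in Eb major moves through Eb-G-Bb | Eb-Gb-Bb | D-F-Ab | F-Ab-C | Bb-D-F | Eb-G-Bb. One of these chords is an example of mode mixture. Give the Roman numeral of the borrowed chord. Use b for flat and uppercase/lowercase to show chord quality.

i

The diatonic triads in Eb major are Eb, Fm, Gm, Ab, Bb, Cm, Ddim. Eb–G–Bb = Eb, D–F–Ab = Ddim, F–Ab–C = Fm and Bb–D–F = Bb are all diatonic. Eb–Gb–Bb is not: scale degree 1 in Eb major carries Eb (I). In Eb minor the chord on that degree is Ebm, so here it functions as i, borrowed from the parallel minor.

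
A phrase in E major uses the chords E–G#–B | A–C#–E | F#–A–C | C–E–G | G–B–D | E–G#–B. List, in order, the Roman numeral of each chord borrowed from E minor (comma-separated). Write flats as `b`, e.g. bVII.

ii°, bVI, bIII

In E major the diatonic chords are E, F#m, G#m, A, B, C#m, D#dim. Of the given chords, E–G#–B = E and A–C#–E = A are diatonic. F#–A–C is not: scale degree 2 in E major carries F#m (ii). In E minor the chord on that degree is F#dim, so here it functions as ii°, borrowed from the parallel minor. C–E–G is not: scale degree 6 in E major carries C#m (vi). In E minor the chord on that degree is C, so here it functions as bVI, borrowed from the parallel minor. But G–B–D is foreign: the diatonic iii on degree 3 is G#m, whereas G comes from E minor. It is labeled bIII.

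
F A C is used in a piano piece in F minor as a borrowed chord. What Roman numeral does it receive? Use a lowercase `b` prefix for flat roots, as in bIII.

F is scale degree 1 in F minor. Diatonically F minor has Fm (i) on that degree; F–A–C is instead the major chord native to F major, so it takes the label I.

I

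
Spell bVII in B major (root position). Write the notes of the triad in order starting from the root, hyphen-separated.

Scale degree 7 in B major is A#. bVII uses the lowered form, A, taken from B minor. In B minor the chord on A is A–C#–E.

A-C#-E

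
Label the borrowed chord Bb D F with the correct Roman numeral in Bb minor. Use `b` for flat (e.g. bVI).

The root Bb is the diatonic 1st degree of Bb minor; the borrowing shows in the chord quality. The diatonic chord on degree 1 would be Bbm (i), but Bb–D–F is the major chord from Bb major. As a borrowed chord it is labeled I.

I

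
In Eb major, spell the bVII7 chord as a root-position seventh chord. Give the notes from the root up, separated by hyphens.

Scale degree 7 in Eb major is D. bVII7 uses the lowered form, Db, taken from Eb minor. Stacking thirds in Eb minor on Db gives Db–F–Ab–Cb.

Db-F-Ab-Cb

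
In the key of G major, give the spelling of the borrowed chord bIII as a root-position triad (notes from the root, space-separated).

bIII is built on the lowered scale degree 3. In G major degree 3 is B; lowered it becomes Bb. In G minor the chord on Bb is Bb–D–F.

Bb D F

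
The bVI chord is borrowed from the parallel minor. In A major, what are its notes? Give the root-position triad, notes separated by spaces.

bVI is built on the lowered scale degree 6. In A major degree 6 is F#; lowered it becomes F. Building the major chord from the parallel minor on F: F–A–C.

F A C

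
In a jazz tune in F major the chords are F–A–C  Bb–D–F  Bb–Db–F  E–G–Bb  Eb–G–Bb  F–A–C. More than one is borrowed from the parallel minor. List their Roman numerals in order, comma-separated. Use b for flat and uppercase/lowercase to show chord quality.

iv, bVII

In F major the diatonic chords are F, Gm, Am, Bb, C, Dm, Edim. F–A–C = F, Bb–D–F = Bb and E–G–Bb = Edim are all diatonic. Bb–Db–F doesn't fit — on degree 4 F major would have Bb (IV). Bbm is the degree-4 chord of F minor, so it is the borrowed iv. Eb–G–Bb doesn't fit — on degree 7 F major would have Edim (vii°). Eb is the degree-7 chord of F minor, so it is the borrowed bVII.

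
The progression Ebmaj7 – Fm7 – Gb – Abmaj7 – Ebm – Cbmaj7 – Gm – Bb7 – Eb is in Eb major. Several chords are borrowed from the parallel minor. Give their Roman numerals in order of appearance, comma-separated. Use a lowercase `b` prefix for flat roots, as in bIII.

The diatonic triads in Eb major are Eb, Fm, Gm, Ab, Bb, Cm, Ddim. Ebmaj7, Fm7, Abmaj7, Gm, Bb7 and Eb are all diatonic. Gb (Gb–Bb–Db) doesn't fit — on degree 3 Eb major would have Gm (iii). Gb is the degree-3 chord of Eb minor, so it is the borrowed bIII. But Ebm (Eb–Gb–Bb) is foreign: the diatonic I on degree 1 is Eb, whereas Ebm comes from Eb minor. It is labeled i. Cbmaj7 (Cb–Eb–Gb–Bb) is not: scale degree 6 in Eb major carries Cm (vi). In Eb minor the chord on that degree is Cbmaj7, so here it functions as bVImaj7, borrowed from the parallel minor.

bIII, i, bVImaj7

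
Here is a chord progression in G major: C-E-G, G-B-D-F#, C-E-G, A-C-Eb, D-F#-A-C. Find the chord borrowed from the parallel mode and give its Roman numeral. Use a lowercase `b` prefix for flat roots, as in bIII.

ii°

In G major the diatonic chords are G, Am, Bm, C, D, Em, F#dim. Of the given chords, C–E–G = C, G–B–D–F# = Gmaj7 and D–F#–A–C = D7 are diatonic. But A–C–Eb is foreign: the diatonic ii on degree 2 is Am, whereas Adim comes from G minor. It is labeled ii°.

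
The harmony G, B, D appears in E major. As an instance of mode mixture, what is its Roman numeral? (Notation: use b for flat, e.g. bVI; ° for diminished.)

The root G is the lowered 3rd scale degree — diatonically E major has G# there. The diatonic chord on degree 3 would be G#m (iii), but G–B–D is the major chord from E minor. As a borrowed chord it is labeled bIII.

bIII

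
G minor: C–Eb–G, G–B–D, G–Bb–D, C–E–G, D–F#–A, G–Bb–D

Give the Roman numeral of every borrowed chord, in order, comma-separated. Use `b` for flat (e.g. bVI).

The diatonic triads in G minor (with V from harmonic minor) are Gm, Adim, Bb, Cm, D, Eb, F. C–Eb–G = Cm, G–Bb–D = Gm and D–F#–A = D are all diatonic. G–B–D is not: scale degree 1 in G minor carries Gm (i). In G major the chord on that degree is G, so here it functions as I, borrowed from the parallel major. But C–E–G is foreign: the diatonic iv on degree 4 is Cm, whereas C comes from G major. It is labeled IV.

I, IV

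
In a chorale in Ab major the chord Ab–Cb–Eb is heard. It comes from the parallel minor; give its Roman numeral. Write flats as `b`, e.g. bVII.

The root Ab is the diatonic 1st degree of Ab major; the borrowing shows in the chord quality. Ab–Cb–Eb is a minor chord — the form found in Ab minor, not the diatonic I (Ab). Borrowed into Ab major it is written i.

i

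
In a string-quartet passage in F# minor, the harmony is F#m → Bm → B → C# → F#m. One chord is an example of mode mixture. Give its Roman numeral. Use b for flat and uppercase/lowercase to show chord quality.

The diatonic triads in F# minor (with V from harmonic minor) are F#m, G#dim, A, Bm, C#, D, E. F#m, Bm and C# are all diatonic. B (B–D#–F#) doesn't fit — on degree 4 F# minor would have Bm (iv). B is the degree-4 chord of F# major, so it is the borrowed IV.

IV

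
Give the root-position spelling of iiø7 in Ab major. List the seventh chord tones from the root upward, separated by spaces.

Bb Db Fb Ab

iiø7 is built on scale degree 2, which is Bb in both Ab major and its parallel. Stacking thirds in Ab minor on Bb gives Bb–Db–Fb–Ab.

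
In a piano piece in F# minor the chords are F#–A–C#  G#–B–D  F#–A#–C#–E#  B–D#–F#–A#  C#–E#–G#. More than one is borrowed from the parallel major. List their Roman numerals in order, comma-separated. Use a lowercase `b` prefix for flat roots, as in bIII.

Imaj7, IVmaj7

F# minor has the diatonic set F#m, G#dim, A, Bm, C#, D, E (with V from harmonic minor). F#–A–C# = F#m, G#–B–D = G#dim and C#–E#–G# = C# are all diatonic. But F#–A#–C#–E# is foreign: the diatonic i on degree 1 is F#m, whereas F#maj7 comes from F# major. It is labeled Imaj7. B–D#–F#–A# is not: scale degree 4 in F# minor carries Bm (iv). In F# major the chord on that degree is Bmaj7, so here it functions as IVmaj7, borrowed from the parallel major.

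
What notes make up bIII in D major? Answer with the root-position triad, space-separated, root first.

F A C

Scale degree 3 in D major is F#. bIII uses the lowered form, F, taken from D minor. Stacking thirds in D minor on F gives F–A–C.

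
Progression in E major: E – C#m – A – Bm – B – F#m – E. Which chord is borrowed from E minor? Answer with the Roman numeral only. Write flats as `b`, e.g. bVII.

E major has the diatonic set E, F#m, G#m, A, B, C#m, D#dim. Of the given chords, E, C#m, A, B and F#m are diatonic. But Bm (B–D–F#) is foreign: the diatonic V on degree 5 is B, whereas Bm comes from E minor. It is labeled v.

v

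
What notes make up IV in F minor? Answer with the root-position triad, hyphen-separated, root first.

Bb-D-F

IV is built on scale degree 4, which is Bb in both F minor and its parallel. Building the major chord from the parallel major on Bb: Bb–D–F.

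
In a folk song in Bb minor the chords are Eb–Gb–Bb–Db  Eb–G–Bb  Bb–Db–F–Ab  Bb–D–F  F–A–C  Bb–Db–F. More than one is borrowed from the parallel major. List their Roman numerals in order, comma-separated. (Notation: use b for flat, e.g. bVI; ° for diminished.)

Bb minor has the diatonic set Bbm, Cdim, Db, Ebm, F, Gb, Ab (with V from harmonic minor). Eb–Gb–Bb–Db = Ebm7, Bb–Db–F–Ab = Bbm7, F–A–C = F and Bb–Db–F = Bbm all belong to that set. Eb–G–Bb doesn't fit — on degree 4 Bb minor would have Ebm (iv). Eb is the degree-4 chord of Bb major, so it is the borrowed IV. Bb–D–F doesn't fit — on degree 1 Bb minor would have Bbm (i). Bb is the degree-1 chord of Bb major, so it is the borrowed I.

IV, I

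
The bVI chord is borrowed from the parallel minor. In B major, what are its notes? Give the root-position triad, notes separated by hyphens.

G-B-D

bVI is built on the lowered scale degree 6. In B major degree 6 is G#; lowered it becomes G. In B minor the chord on G is G–B–D.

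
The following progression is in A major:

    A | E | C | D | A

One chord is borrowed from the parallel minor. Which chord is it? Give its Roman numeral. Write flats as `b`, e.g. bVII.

The diatonic triads in A major are A, Bm, C#m, D, E, F#m, G#dim. Of the given chords, A, E and D are diatonic. C (C–E–G) doesn't fit — on degree 3 A major would have C#m (iii). C is the degree-3 chord of A minor, so it is the borrowed bIII.

bIII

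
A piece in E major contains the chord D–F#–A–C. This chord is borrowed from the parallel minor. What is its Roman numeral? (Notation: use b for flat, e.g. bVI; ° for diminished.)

In E major scale degree 7 is D#; D is its lowered form, from E minor. D–F#–A–C is a dominant-seventh chord — the form found in E minor, not the diatonic vii° (D#dim). Borrowed into E major it is written bVII7.

bVII7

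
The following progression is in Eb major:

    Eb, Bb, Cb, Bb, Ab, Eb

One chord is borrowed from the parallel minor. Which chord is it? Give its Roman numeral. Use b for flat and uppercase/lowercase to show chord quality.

bVI

The diatonic triads in Eb major are Eb, Fm, Gm, Ab, Bb, Cm, Ddim. Eb, Bb and Ab are all diatonic. Cb (Cb–Eb–Gb) is not: scale degree 6 in Eb major carries Cm (vi). In Eb minor the chord on that degree is Cb, so here it functions as bVI, borrowed from the parallel minor.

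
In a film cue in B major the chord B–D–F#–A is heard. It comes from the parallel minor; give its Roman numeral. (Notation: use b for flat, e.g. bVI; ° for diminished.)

B is scale degree 1 in B major. Diatonically B major has B (I) on that degree; B–D–F#–A is instead the minor-seventh chord native to B minor, so it takes the label i7.

i7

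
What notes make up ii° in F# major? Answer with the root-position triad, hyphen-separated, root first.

G#-B-D

ii° is built on scale degree 2, which is G# in both F# major and its parallel. Building the diminished chord from the parallel minor on G#: G#–B–D.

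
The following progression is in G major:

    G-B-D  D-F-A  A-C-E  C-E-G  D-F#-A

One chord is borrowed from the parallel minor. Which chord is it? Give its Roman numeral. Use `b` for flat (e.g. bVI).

The diatonic triads in G major are G, Am, Bm, C, D, Em, F#dim. Of the given chords, G–B–D = G, A–C–E = Am, C–E–G = C and D–F#–A = D are diatonic. But D–F–A is foreign: the diatonic V on degree 5 is D, whereas Dm comes from G minor. It is labeled v.

v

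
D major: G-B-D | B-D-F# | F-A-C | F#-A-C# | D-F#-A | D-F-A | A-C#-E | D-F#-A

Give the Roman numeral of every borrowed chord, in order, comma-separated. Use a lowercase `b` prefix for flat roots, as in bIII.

bIII, i

D major has the diatonic set D, Em, F#m, G, A, Bm, C#dim. Of the given chords, G–B–D = G, B–D–F# = Bm, F#–A–C# = F#m, D–F#–A = D and A–C#–E = A are diatonic. But F–A–C is foreign: the diatonic iii on degree 3 is F#m, whereas F comes from D minor. It is labeled bIII. D–F–A doesn't fit — on degree 1 D major would have D (I). Dm is the degree-1 chord of D minor, so it is the borrowed i.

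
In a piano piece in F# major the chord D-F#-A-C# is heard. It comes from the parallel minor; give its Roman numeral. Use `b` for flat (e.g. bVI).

bVImaj7

In F# major scale degree 6 is D#; D is its lowered form, from F# minor. D–F#–A–C# is a major-seventh chord — the form found in F# minor, not the diatonic vi (D#m). Borrowed into F# major it is written bVImaj7.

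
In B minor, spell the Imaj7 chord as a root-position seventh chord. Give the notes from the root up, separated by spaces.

B D# F# A#

Imaj7 is built on scale degree 1, which is B in both B minor and its parallel. Building the major-seventh chord from the parallel major on B: B–D#–F#–A#.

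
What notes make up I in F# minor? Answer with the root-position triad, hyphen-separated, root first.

F#-A#-C#

I is built on scale degree 1, which is F# in both F# minor and its parallel. In F# major the chord on F# is F#–A#–C#.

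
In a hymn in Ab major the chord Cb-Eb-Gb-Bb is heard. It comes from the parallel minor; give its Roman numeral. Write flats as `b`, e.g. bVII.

Cb is the lowered form of scale degree 3 in Ab major (the diatonic degree 3 is C). The diatonic chord on degree 3 would be Cm (iii), but Cb–Eb–Gb–Bb is the major-seventh chord from Ab minor. As a borrowed chord it is labeled bIIImaj7.

bIIImaj7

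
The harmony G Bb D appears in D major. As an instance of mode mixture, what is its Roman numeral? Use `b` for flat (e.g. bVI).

The root G is the diatonic 4th degree of D major; the borrowing shows in the chord quality. Diatonically D major has G (IV) on that degree; G–Bb–D is instead the minor chord native to D minor, so it takes the label iv.

iv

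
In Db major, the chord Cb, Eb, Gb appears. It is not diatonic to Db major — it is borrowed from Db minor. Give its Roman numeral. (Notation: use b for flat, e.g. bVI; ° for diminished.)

bVII

The root Cb is the lowered 7th scale degree — diatonically Db major has C there. Cb–Eb–Gb is a major chord — the form found in Db minor, not the diatonic vii° (Cdim). Borrowed into Db major it is written bVII.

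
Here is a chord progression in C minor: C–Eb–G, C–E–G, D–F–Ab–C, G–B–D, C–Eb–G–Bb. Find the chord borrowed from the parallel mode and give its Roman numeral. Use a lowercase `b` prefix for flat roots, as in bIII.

I

C minor has the diatonic set Cm, Ddim, Eb, Fm, G, Ab, Bb (with V from harmonic minor). C–Eb–G = Cm, D–F–Ab–C = Dm7b5, G–B–D = G and C–Eb–G–Bb = Cm7 all belong to that set. But C–E–G is foreign: the diatonic i on degree 1 is Cm, whereas C comes from C major. It is labeled I.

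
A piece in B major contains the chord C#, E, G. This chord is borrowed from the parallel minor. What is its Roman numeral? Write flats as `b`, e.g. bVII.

The root C# is the diatonic 2nd degree of B major; the borrowing shows in the chord quality. The diatonic chord on degree 2 would be C#m (ii), but C#–E–G is the diminished chord from B minor. As a borrowed chord it is labeled ii°.

ii°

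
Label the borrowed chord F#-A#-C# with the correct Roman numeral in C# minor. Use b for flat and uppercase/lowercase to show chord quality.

IV

F# is scale degree 4 in C# minor. Diatonically C# minor has F#m (iv) on that degree; F#–A#–C# is instead the major chord native to C# major, so it takes the label IV.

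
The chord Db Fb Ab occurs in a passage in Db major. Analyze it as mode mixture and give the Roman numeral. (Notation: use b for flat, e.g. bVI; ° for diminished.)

Db is scale degree 1 in Db major. Diatonically Db major has Db (I) on that degree; Db–Fb–Ab is instead the minor chord native to Db minor, so it takes the label i.

i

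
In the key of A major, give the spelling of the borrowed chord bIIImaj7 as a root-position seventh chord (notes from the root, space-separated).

C E G B

The root of bIIImaj7 is the lowered 3rd degree: C# becomes C. Stacking thirds in A minor on C gives C–E–G–B.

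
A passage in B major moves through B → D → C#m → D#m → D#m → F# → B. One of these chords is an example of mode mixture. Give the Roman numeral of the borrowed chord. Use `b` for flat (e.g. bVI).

The diatonic triads in B major are B, C#m, D#m, E, F#, G#m, A#dim. Of the given chords, B, C#m, D#m and F# are diatonic. D (D–F#–A) is not: scale degree 3 in B major carries D#m (iii). In B minor the chord on that degree is D, so here it functions as bIII, borrowed from the parallel minor.

bIII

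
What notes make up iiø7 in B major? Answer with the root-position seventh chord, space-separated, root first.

C# E G B

The root, C#, is scale degree 2 — the same note in B major and B minor; only the chord quality changes. Building the half-diminished-seventh chord from the parallel minor on C#: C#–E–G–B.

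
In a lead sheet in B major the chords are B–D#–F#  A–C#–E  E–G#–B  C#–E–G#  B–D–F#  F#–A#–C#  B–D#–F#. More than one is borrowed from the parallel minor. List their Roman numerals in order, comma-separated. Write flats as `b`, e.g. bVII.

B major has the diatonic set B, C#m, D#m, E, F#, G#m, A#dim. Of the given chords, B–D#–F# = B, E–G#–B = E, C#–E–G# = C#m and F#–A#–C# = F# are diatonic. A–C#–E is not: scale degree 7 in B major carries A#dim (vii°). In B minor the chord on that degree is A, so here it functions as bVII, borrowed from the parallel minor. B–D–F# is not: scale degree 1 in B major carries B (I). In B minor the chord on that degree is Bm, so here it functions as i, borrowed from the parallel minor.

bVII, i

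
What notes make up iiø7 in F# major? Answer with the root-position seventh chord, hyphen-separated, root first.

The root, G#, is scale degree 2 — the same note in F# major and F# minor; only the chord quality changes. Building the half-diminished-seventh chord from the parallel minor on G#: G#–B–D–F#.

G#-B-D-F#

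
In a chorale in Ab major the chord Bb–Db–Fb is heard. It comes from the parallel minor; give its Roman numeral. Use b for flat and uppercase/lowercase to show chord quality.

ii°

Bb is scale degree 2 in Ab major. Bb–Db–Fb is a diminished chord — the form found in Ab minor, not the diatonic ii (Bbm). Borrowed into Ab major it is written ii°.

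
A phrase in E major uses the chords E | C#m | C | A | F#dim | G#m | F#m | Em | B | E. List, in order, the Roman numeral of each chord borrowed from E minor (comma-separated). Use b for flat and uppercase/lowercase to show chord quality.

bVI, ii°, i

In E major the diatonic chords are E, F#m, G#m, A, B, C#m, D#dim. Of the given chords, E, C#m, A, G#m, F#m and B are diatonic. C (C–E–G) doesn't fit — on degree 6 E major would have C#m (vi). C is the degree-6 chord of E minor, so it is the borrowed bVI. F#dim (F#–A–C) doesn't fit — on degree 2 E major would have F#m (ii). F#dim is the degree-2 chord of E minor, so it is the borrowed ii°. Em (E–G–B) is not: scale degree 1 in E major carries E (I). In E minor the chord on that degree is Em, so here it functions as i, borrowed from the parallel minor.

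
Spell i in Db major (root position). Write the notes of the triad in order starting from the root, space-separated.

Db Fb Ab

The root, Db, is scale degree 1 — the same note in Db major and Db minor; only the chord quality changes. Stacking thirds in Db minor on Db gives Db–Fb–Ab.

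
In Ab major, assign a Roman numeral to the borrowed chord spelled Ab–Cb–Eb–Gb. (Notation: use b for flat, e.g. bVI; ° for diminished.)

The root Ab is the diatonic 1st degree of Ab major; the borrowing shows in the chord quality. The diatonic chord on degree 1 would be Ab (I), but Ab–Cb–Eb–Gb is the minor-seventh chord from Ab minor. As a borrowed chord it is labeled i7.

i7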